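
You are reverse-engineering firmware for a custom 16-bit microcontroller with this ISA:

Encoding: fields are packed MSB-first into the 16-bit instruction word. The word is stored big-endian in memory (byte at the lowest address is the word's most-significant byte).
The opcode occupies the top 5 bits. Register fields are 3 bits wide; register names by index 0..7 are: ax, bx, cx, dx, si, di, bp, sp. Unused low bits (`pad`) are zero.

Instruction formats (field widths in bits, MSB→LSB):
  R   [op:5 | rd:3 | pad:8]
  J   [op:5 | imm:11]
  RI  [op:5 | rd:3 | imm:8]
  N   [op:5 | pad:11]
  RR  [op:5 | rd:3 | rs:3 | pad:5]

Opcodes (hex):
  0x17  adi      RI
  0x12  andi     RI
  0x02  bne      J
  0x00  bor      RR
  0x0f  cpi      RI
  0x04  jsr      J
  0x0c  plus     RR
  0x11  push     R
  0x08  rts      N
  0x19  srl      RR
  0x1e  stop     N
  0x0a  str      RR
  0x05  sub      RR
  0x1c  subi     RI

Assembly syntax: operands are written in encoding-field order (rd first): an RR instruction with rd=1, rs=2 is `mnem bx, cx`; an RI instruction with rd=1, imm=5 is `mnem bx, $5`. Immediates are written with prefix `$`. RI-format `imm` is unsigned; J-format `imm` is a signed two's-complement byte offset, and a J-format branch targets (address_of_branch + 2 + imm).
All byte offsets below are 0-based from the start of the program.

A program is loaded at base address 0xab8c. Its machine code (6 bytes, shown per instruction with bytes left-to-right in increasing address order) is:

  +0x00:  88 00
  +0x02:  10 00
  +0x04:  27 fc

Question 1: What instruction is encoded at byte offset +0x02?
bne $0

+0x02: 10 00 ⇒ word 0x1000 (big)
  op=0x1000>>11=0x2 ⇒ bne (J)
  imm@[10:0]=0x0 ⇒ $0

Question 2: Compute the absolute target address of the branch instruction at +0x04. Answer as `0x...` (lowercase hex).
[04] 27 fc → 0x27fc
  opcode bits[15:11]=0x4: jsr/J
  [10:0] imm=2044 (s11→-4) = $-4
  target = base 0xab8c + off 0x04 + 2 + imm -4 = 0xab8e

0xab8e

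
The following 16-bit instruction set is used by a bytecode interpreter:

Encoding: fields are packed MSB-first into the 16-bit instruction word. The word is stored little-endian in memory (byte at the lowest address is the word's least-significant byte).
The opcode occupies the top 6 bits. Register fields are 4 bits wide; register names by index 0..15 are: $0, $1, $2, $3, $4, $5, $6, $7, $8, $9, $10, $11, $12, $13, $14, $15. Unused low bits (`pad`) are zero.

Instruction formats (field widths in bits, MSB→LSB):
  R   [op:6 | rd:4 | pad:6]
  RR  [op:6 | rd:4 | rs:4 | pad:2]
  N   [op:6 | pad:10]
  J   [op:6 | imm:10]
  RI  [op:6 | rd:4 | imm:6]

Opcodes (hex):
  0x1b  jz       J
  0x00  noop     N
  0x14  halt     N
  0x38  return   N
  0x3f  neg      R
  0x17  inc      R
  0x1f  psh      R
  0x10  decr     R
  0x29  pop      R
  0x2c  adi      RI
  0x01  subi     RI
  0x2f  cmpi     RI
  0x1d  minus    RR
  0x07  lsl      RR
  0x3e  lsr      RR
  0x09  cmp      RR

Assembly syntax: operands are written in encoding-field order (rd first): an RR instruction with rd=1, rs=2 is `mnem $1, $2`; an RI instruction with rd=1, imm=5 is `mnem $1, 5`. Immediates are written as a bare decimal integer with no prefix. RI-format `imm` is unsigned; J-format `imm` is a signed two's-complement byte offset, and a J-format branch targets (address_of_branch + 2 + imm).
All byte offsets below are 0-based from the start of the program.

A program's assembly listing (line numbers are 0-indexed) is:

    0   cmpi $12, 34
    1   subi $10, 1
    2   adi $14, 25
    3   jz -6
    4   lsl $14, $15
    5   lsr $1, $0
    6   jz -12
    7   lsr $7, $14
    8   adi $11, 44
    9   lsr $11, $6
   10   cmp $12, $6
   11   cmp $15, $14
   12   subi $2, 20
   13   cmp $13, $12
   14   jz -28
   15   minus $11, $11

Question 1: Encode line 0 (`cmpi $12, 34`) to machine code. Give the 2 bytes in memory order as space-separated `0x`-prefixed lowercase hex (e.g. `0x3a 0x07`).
L0: cmpi op=0x2f:6|rd=12:4|imm=34:6 ⇒ 0xbf22 ⇒ little 22 bf

0x22 0xbf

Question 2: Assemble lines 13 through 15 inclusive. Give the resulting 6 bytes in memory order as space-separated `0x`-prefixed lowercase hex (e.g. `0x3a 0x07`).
0x70 0x27 0xe4 0x6f 0xec 0x76

13. cmp fields op=0x9:6|rd=13:4|rs=12:4|pad=0:2 → word 2770h → 70 27
14. jz fields op=0x1b:6|imm=-28:10 → word 6fe4h → e4 6f
15. minus fields op=0x1d:6|rd=11:4|rs=11:4|pad=0:2 → word 76ech → ec 76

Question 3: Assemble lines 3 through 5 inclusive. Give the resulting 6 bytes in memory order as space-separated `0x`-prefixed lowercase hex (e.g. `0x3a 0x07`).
0xfa 0x6f 0xbc 0x1f 0x40 0xf8

line 3 (jz): pack op=0x1b:6|imm=-6:10 = 0x6ffa; little→ fa 6f
line 4 (lsl): pack op=0x7:6|rd=14:4|rs=15:4|pad=0:2 = 0x1fbc; little→ bc 1f
line 5 (lsr): pack op=0x3e:6|rd=1:4|rs=0:4|pad=0:2 = 0xf840; little→ 40 f8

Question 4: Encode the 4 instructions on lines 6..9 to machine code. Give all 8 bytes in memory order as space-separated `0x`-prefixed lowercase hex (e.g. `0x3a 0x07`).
6. jz fields op=0x1b:6|imm=-12:10 → word 6ff4h → f4 6f
7. lsr fields op=0x3e:6|rd=7:4|rs=14:4|pad=0:2 → word f9f8h → f8 f9
8. adi fields op=0x2c:6|rd=11:4|imm=44:6 → word b2ech → ec b2
9. lsr fields op=0x3e:6|rd=11:4|rs=6:4|pad=0:2 → word fad8h → d8 fa

0xf4 0x6f 0xf8 0xf9 0xec 0xb2 0xd8 0xfa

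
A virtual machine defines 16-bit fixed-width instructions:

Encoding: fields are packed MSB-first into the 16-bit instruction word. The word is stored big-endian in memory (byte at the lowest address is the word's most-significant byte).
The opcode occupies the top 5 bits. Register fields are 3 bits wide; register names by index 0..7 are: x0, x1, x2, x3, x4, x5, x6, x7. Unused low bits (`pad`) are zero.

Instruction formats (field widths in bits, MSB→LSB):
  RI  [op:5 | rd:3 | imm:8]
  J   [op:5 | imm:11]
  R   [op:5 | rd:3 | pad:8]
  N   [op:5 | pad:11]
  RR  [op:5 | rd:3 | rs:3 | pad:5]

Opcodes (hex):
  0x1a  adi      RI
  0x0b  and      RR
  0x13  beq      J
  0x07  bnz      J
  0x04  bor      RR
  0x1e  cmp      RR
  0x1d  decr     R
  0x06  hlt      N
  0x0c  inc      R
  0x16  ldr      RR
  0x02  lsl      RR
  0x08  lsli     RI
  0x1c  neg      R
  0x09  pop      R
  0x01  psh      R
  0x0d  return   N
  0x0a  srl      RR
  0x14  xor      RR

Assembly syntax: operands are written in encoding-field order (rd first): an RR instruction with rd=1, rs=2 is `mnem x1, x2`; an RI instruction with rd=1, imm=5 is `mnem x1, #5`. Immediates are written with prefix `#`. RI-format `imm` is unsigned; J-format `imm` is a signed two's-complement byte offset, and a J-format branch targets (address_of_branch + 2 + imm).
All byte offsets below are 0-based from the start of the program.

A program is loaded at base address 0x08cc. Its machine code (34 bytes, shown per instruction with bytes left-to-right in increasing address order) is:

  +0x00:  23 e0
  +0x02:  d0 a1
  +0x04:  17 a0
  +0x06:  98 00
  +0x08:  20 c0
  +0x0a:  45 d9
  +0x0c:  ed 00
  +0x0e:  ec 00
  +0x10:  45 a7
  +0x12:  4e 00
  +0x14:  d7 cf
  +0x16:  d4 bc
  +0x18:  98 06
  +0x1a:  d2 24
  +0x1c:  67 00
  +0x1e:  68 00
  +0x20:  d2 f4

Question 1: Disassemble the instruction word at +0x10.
lsli x5, #167

off 0x10: read 45 a7 as big → 0x45a7
  op=0x45a7>>11=0x8 ⇒ lsli (RI)
  rd: (w>>8)&0x7=0x5 → x5
  imm: (w>>0)&0xff=0xa7 → #167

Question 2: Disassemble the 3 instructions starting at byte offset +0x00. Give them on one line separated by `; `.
@+00  big-endian(23 e0) = 0x23e0
  top 5b → 0x4 → bor [RR]
  [10:8] rd=3 = x3
  [7:5] rs=7 = x7
@+02  big-endian(d0 a1) = 0xd0a1
  top 5b → 0x1a → adi [RI]
  [10:8] rd=0 = x0
  [7:0] imm=161 = #161
@+04  big-endian(17 a0) = 0x17a0
  top 5b → 0x2 → lsl [RR]
  [10:8] rd=7 = x7
  [7:5] rs=5 = x5

bor x3, x7; adi x0, #161; lsl x7, x5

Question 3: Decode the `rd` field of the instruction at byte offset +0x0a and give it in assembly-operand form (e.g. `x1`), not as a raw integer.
off 0x0a: read 45 d9 as big → 0x45d9
  op=0x45d9>>11=0x8 ⇒ lsli (RI)
  [10:8] rd=5 = x5
  [7:0] imm=217 = #217

x5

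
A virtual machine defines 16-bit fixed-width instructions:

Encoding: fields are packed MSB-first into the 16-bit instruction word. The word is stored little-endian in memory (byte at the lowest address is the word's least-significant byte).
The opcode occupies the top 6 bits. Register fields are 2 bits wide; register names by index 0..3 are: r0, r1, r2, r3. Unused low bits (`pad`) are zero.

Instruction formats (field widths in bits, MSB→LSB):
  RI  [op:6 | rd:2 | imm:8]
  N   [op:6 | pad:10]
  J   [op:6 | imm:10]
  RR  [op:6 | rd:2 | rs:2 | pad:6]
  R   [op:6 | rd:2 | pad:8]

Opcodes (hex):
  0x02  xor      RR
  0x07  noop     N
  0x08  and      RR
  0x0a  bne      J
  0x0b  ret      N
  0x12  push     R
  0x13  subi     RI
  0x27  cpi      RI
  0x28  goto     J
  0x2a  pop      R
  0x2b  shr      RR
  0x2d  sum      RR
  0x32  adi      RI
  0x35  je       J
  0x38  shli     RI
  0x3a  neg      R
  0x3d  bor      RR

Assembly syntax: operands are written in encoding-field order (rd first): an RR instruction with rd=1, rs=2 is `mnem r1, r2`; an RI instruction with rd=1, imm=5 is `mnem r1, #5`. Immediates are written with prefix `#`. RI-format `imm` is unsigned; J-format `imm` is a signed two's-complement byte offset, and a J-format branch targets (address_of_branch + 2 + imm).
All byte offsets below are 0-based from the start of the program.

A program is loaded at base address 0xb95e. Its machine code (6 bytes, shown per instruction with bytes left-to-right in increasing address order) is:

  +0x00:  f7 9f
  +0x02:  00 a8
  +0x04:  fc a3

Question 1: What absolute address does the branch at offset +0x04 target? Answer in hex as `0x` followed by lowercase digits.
0xb960

+0x04: fc a3 ⇒ word 0xa3fc (little)
  opcode bits[15:10]=0x28: goto/J
  imm@[9:0]=0x3fc (s10→-4) ⇒ #-4
  target = base 0xb95e + off 0x04 + 2 + imm -4 = 0xb960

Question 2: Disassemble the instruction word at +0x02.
pop r0

+0x02: 00 a8 ⇒ word 0xa800 (little)
  op=0xa800>>10=0x2a ⇒ pop (R)
  rd@[9:8]=0x0 ⇒ r0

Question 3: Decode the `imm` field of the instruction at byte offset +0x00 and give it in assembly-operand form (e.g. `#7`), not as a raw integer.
#247

off 0x00: read f7 9f as little → 0x9ff7
  opcode bits[15:10]=0x27: cpi/RI
  [9:8] rd=3 = r3
  [7:0] imm=247 = #247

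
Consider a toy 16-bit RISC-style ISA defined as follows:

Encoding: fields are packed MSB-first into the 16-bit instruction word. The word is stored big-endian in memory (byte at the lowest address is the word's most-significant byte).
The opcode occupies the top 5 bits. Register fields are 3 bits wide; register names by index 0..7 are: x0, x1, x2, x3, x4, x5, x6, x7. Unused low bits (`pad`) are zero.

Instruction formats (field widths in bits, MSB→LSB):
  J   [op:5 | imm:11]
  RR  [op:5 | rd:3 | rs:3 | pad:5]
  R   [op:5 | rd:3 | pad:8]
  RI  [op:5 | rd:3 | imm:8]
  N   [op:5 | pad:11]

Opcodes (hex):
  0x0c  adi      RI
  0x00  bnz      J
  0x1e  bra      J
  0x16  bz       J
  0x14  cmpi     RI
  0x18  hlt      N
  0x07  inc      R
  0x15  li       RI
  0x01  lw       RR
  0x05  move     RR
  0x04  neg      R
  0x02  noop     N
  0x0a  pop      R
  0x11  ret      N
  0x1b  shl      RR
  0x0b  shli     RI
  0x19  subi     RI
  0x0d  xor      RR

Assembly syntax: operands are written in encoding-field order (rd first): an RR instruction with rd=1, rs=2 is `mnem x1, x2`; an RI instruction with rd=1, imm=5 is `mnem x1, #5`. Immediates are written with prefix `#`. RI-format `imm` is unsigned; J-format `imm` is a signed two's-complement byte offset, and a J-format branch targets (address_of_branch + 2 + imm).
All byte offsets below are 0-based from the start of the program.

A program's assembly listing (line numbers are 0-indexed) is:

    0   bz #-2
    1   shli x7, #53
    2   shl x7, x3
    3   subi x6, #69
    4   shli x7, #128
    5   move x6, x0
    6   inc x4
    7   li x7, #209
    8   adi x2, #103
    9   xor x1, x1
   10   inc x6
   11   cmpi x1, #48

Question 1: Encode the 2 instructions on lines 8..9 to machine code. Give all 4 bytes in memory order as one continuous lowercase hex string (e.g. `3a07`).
8. adi fields op=0xc:5|rd=2:3|imm=103:8 → word 6267h → 62 67
9. xor fields op=0xd:5|rd=1:3|rs=1:3|pad=0:5 → word 6920h → 69 20

62676920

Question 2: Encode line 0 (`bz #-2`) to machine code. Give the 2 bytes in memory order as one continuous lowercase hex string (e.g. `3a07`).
b7fe

L0: bz op=0x16:5|imm=-2:11 ⇒ 0xb7fe ⇒ big b7 fe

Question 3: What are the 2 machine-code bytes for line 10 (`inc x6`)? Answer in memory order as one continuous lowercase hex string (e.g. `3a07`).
3e00

10. inc fields op=0x7:5|rd=6:3|pad=0:8 → word 3e00h → 3e 00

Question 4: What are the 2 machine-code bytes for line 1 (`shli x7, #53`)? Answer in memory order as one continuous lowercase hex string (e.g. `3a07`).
5f35

line 1 (shli): pack op=0xb:5|rd=7:3|imm=53:8 = 0x5f35; big→ 5f 35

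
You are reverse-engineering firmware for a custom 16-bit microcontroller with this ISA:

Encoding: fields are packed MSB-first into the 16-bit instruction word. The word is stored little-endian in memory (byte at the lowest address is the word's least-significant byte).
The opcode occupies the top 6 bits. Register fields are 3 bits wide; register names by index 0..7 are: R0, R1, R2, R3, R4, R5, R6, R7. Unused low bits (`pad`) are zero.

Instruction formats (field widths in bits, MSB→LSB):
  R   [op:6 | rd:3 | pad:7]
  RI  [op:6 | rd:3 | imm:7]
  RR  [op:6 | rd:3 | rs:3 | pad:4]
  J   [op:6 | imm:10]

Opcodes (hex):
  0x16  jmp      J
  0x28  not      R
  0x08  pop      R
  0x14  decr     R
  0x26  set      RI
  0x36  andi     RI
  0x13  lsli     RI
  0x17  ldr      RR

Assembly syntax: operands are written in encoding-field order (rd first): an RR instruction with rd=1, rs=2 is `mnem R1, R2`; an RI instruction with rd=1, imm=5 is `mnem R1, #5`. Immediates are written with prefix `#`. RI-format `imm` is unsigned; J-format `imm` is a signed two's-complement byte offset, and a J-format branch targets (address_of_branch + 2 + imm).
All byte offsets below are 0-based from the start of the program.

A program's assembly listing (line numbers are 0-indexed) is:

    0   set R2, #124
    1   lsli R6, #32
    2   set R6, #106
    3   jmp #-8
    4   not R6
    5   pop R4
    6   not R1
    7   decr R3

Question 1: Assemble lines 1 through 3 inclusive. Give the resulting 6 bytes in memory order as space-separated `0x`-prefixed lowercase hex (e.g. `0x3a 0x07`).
0x20 0x4f 0x6a 0x9b 0xf8 0x5b

1. lsli fields op=0x13:6|rd=6:3|imm=32:7 → word 4f20h → 20 4f
2. set fields op=0x26:6|rd=6:3|imm=106:7 → word 9b6ah → 6a 9b
3. jmp fields op=0x16:6|imm=-8:10 → word 5bf8h → f8 5b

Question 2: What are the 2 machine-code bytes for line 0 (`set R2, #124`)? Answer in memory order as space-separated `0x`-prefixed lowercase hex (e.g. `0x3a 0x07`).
line 0 (set): pack op=0x26:6|rd=2:3|imm=124:7 = 0x997c; little→ 7c 99

0x7c 0x99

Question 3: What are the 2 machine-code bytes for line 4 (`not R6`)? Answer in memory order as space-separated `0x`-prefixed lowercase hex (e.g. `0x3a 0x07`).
L4: not op=0x28:6|rd=6:3|pad=0:7 ⇒ 0xa300 ⇒ little 00 a3

0x00 0xa3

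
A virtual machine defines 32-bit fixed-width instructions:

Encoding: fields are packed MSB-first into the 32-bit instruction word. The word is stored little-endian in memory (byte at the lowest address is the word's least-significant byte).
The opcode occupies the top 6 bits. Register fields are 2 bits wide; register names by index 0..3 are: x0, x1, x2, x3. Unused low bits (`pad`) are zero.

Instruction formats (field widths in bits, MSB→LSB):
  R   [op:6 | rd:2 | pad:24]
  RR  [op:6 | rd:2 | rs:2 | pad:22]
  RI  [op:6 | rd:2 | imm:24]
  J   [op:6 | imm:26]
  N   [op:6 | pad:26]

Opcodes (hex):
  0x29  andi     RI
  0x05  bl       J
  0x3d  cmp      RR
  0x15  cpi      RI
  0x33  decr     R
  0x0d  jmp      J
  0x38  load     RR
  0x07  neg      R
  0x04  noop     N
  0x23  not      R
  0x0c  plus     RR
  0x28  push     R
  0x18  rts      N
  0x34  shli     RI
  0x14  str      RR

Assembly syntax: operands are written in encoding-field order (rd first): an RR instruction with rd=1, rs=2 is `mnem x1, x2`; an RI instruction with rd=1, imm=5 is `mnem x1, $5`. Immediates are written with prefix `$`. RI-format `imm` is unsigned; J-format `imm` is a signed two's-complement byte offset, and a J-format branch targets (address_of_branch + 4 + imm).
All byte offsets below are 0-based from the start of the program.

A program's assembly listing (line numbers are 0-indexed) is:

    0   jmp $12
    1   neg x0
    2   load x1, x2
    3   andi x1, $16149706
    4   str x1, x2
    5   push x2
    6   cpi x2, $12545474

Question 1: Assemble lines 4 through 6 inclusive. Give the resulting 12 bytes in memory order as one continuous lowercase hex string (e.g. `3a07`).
L4: str op=0x14:6|rd=1:2|rs=2:2|pad=0:22 ⇒ 0x51800000 ⇒ little 00 00 80 51
L5: push op=0x28:6|rd=2:2|pad=0:24 ⇒ 0xa2000000 ⇒ little 00 00 00 a2
L6: cpi op=0x15:6|rd=2:2|imm=12545474:24 ⇒ 0x56bf6dc2 ⇒ little c2 6d bf 56

00008051000000a2c26dbf56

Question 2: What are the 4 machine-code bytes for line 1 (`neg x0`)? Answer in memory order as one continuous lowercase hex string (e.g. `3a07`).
line 1 (neg): pack op=0x7:6|rd=0:2|pad=0:24 = 0x1c000000; little→ 00 00 00 1c

0000001c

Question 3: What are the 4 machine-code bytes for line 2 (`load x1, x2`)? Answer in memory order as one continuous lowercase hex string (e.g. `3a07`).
000080e1

line 2 (load): pack op=0x38:6|rd=1:2|rs=2:2|pad=0:22 = 0xe1800000; little→ 00 00 80 e1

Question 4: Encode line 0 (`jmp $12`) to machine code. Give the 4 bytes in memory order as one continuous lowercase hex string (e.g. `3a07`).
0. jmp fields op=0xd:6|imm=12:26 → word 3400000ch → 0c 00 00 34

0c000034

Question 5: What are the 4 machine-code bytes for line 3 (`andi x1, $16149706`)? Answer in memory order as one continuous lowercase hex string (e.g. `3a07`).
ca6cf6a5

3. andi fields op=0x29:6|rd=1:2|imm=16149706:24 → word a5f66ccah → ca 6c f6 a5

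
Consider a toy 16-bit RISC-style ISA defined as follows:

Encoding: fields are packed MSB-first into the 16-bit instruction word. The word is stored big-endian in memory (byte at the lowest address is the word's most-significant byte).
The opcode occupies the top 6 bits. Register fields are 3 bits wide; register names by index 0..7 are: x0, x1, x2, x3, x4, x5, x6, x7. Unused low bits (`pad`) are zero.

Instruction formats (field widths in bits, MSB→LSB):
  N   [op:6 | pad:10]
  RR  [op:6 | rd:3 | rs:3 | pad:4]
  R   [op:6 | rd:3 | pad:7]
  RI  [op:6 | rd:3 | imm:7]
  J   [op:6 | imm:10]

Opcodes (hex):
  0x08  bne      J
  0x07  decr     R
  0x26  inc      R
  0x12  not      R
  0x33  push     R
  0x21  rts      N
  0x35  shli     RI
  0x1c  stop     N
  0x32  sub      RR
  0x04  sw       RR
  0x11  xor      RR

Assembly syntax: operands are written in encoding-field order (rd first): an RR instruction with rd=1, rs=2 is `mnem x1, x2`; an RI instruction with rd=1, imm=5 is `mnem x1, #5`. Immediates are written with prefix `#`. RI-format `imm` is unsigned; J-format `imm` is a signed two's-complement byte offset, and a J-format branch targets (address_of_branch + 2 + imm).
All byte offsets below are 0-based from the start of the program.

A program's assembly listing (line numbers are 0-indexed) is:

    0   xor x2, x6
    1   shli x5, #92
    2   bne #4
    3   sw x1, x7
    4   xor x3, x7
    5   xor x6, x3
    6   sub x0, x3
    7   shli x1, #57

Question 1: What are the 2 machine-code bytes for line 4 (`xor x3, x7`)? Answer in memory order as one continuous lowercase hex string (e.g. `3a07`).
45f0

4. xor fields op=0x11:6|rd=3:3|rs=7:3|pad=0:4 → word 45f0h → 45 f0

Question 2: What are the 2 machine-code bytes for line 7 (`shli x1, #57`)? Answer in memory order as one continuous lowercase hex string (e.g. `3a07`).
7. shli fields op=0x35:6|rd=1:3|imm=57:7 → word d4b9h → d4 b9

d4b9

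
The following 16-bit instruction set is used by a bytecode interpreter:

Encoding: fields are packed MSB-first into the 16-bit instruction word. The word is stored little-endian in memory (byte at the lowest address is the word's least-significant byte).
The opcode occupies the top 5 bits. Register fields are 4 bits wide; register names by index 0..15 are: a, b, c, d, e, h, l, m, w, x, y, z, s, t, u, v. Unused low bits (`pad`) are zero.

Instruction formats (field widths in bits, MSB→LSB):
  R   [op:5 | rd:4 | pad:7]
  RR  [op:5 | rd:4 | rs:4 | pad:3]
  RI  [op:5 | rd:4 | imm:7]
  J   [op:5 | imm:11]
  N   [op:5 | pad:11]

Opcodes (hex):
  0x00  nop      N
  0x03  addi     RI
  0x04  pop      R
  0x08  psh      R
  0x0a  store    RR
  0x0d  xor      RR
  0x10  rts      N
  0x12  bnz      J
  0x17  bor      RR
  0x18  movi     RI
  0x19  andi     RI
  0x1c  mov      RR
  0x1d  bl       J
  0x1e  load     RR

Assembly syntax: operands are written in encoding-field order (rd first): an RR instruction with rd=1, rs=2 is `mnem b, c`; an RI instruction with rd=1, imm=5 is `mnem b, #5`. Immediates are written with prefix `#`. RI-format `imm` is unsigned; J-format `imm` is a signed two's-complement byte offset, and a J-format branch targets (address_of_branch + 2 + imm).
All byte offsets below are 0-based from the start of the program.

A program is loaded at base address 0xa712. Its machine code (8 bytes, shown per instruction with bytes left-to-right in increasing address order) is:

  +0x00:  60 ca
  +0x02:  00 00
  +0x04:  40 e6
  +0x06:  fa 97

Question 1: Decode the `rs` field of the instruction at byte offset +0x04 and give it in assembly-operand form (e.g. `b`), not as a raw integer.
w

@+04  little-endian(40 e6) = 0xe640
  top 5b → 0x1c → mov [RR]
  [10:7] rd=12 = s
  [6:3] rs=8 = w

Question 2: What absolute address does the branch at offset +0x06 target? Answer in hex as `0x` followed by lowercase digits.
+0x06: fa 97 ⇒ word 0x97fa (little)
  op=0x97fa>>11=0x12 ⇒ bnz (J)
  imm: (w>>0)&0x7ff=0x7fa (s11→-6) → #-6
  target = base 0xa712 + off 0x06 + 2 + imm -6 = 0xa714

0xa714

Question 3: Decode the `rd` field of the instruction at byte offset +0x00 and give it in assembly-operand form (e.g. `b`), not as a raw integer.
[00] 60 ca → 0xca60
  top 5b → 0x19 → andi [RI]
  rd: (w>>7)&0xf=0x4 → e
  imm: (w>>0)&0x7f=0x60 → #96

e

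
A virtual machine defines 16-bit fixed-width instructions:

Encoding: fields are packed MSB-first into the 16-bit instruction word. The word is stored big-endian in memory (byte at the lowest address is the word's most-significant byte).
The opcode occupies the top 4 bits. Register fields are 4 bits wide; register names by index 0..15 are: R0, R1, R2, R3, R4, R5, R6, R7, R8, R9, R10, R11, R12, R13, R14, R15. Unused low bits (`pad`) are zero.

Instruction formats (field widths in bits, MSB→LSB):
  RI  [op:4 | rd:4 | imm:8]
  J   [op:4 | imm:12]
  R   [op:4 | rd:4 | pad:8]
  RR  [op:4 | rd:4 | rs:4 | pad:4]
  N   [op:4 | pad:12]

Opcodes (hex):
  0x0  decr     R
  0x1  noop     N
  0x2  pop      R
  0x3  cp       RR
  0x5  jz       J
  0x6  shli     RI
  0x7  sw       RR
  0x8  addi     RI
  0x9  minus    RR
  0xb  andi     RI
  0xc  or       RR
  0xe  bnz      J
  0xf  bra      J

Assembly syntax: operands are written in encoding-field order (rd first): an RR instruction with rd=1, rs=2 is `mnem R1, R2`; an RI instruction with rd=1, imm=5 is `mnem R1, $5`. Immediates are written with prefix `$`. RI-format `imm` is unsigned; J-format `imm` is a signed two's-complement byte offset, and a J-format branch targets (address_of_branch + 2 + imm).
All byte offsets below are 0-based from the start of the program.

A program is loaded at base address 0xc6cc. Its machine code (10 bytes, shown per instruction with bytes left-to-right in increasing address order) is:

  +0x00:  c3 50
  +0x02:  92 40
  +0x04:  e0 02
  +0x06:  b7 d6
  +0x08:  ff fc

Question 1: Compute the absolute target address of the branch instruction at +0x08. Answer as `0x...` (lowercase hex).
0xc6d2

+0x08: ff fc ⇒ word 0xfffc (big)
  opcode bits[15:12]=0xf: bra/J
  [11:0] imm=4092 (s12→-4) = $-4
  target = base 0xc6cc + off 0x08 + 2 + imm -4 = 0xc6d2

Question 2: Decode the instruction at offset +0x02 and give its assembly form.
@+02  big-endian(92 40) = 0x9240
  op=0x9240>>12=0x9 ⇒ minus (RR)
  [11:8] rd=2 = R2
  [7:4] rs=4 = R4

minus R2, R4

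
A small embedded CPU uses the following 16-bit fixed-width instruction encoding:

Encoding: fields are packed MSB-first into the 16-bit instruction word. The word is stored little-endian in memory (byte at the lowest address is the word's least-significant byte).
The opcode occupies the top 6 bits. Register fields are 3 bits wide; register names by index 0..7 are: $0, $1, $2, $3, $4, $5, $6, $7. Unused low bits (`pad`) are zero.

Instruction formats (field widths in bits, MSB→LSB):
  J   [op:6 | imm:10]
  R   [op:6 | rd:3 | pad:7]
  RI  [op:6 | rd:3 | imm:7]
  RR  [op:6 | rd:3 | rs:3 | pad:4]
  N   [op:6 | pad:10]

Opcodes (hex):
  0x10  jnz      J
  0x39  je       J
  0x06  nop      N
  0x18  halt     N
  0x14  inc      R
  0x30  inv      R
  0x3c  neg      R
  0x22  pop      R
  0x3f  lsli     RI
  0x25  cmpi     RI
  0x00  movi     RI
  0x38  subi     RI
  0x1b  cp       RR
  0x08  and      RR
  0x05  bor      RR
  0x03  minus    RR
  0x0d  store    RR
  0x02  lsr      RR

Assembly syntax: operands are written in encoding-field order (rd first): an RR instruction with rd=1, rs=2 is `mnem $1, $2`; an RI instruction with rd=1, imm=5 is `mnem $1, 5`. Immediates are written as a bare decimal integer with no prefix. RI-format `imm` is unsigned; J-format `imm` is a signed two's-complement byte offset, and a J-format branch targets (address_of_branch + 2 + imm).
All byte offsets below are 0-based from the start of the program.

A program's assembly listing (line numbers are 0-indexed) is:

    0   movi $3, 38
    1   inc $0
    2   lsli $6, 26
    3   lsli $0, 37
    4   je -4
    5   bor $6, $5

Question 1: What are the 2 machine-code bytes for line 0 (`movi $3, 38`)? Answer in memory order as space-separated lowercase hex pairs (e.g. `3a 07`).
a6 01

line 0 (movi): pack op=0x0:6|rd=3:3|imm=38:7 = 0x01a6; little→ a6 01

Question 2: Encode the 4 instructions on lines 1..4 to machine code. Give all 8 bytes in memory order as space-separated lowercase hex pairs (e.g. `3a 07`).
line 1 (inc): pack op=0x14:6|rd=0:3|pad=0:7 = 0x5000; little→ 00 50
line 2 (lsli): pack op=0x3f:6|rd=6:3|imm=26:7 = 0xff1a; little→ 1a ff
line 3 (lsli): pack op=0x3f:6|rd=0:3|imm=37:7 = 0xfc25; little→ 25 fc
line 4 (je): pack op=0x39:6|imm=-4:10 = 0xe7fc; little→ fc e7

00 50 1a ff 25 fc fc e7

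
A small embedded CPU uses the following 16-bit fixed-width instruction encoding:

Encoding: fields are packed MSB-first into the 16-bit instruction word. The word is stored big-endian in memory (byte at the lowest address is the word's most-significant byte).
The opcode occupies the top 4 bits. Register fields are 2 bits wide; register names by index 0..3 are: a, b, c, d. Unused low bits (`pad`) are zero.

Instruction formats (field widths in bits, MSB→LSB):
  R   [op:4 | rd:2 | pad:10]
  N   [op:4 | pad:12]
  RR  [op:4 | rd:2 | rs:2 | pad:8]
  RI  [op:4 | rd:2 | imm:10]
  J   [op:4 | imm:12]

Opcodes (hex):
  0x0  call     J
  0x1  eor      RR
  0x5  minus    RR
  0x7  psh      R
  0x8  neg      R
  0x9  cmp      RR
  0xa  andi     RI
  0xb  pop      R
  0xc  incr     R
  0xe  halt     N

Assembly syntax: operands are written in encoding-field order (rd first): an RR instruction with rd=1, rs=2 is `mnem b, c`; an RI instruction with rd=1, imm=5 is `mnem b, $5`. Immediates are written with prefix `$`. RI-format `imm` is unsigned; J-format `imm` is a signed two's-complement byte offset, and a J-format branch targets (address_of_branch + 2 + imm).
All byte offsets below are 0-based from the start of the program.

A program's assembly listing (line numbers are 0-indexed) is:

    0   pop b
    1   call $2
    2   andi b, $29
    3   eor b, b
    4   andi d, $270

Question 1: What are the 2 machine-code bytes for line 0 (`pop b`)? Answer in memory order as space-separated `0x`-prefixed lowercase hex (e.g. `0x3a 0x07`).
0xb4 0x00

0. pop fields op=0xb:4|rd=1:2|pad=0:10 → word b400h → b4 00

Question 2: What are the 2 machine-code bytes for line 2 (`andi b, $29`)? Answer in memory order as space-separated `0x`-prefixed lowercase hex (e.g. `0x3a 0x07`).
0xa4 0x1d

L2: andi op=0xa:4|rd=1:2|imm=29:10 ⇒ 0xa41d ⇒ big a4 1d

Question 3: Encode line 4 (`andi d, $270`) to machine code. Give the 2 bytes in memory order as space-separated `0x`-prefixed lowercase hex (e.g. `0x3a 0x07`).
line 4 (andi): pack op=0xa:4|rd=3:2|imm=270:10 = 0xad0e; big→ ad 0e

0xad 0x0e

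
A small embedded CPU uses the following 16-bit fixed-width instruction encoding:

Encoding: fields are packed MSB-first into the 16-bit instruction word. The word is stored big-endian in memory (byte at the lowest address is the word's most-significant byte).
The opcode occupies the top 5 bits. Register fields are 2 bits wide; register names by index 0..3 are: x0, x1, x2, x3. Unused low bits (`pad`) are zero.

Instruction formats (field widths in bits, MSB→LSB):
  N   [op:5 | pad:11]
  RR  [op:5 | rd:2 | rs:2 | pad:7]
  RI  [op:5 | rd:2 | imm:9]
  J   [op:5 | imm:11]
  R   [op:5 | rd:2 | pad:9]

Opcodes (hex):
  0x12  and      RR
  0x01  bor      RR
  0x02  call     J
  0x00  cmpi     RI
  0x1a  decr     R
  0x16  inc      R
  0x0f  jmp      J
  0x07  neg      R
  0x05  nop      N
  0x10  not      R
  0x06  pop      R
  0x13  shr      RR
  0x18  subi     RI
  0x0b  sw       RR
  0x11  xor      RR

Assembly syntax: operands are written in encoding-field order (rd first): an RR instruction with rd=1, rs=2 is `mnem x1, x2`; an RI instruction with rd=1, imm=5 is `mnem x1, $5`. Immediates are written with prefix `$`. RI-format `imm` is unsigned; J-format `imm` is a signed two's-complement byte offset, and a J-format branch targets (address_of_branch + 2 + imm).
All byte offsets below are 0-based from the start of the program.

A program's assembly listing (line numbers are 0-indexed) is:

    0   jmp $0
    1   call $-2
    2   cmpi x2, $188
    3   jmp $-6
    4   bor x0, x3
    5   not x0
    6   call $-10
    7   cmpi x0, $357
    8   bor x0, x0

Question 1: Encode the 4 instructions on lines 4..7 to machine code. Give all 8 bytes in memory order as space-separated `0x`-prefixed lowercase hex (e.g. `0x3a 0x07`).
L4: bor op=0x1:5|rd=0:2|rs=3:2|pad=0:7 ⇒ 0x0980 ⇒ big 09 80
L5: not op=0x10:5|rd=0:2|pad=0:9 ⇒ 0x8000 ⇒ big 80 00
L6: call op=0x2:5|imm=-10:11 ⇒ 0x17f6 ⇒ big 17 f6
L7: cmpi op=0x0:5|rd=0:2|imm=357:9 ⇒ 0x0165 ⇒ big 01 65

0x09 0x80 0x80 0x00 0x17 0xf6 0x01 0x65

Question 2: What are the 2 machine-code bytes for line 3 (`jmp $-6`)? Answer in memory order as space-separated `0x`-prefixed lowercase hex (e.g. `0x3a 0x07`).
3. jmp fields op=0xf:5|imm=-6:11 → word 7ffah → 7f fa

0x7f 0xfa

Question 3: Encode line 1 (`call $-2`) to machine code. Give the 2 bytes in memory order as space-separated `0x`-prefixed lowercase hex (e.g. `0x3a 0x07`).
1. call fields op=0x2:5|imm=-2:11 → word 17feh → 17 fe

0x17 0xfe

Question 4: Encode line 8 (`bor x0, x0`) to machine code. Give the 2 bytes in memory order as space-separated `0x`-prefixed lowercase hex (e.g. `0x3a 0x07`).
8. bor fields op=0x1:5|rd=0:2|rs=0:2|pad=0:7 → word 0800h → 08 00

0x08 0x00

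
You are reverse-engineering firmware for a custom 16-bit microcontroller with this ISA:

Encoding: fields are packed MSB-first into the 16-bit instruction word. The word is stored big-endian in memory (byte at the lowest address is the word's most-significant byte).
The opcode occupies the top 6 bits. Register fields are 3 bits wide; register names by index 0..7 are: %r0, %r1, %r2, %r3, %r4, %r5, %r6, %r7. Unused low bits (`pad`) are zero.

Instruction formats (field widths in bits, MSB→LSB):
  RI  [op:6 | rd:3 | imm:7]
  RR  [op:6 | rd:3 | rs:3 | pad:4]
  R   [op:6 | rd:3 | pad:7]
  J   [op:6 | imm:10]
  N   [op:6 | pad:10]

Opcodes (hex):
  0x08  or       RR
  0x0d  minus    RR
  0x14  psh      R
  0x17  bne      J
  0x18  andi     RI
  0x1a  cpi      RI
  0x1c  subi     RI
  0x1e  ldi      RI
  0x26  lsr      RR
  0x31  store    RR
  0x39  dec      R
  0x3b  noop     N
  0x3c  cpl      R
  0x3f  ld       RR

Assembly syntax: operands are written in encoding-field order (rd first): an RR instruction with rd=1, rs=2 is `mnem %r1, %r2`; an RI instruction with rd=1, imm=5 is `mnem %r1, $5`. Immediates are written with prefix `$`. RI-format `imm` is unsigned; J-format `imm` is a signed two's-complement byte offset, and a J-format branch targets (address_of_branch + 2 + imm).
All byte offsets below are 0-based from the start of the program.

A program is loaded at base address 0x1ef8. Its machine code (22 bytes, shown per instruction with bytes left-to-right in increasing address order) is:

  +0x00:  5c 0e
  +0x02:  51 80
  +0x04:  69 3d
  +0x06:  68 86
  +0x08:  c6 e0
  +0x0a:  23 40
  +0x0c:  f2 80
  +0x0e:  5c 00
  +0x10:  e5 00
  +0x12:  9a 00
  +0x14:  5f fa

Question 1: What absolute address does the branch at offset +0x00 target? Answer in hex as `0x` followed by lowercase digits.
off 0x00: read 5c 0e as big → 0x5c0e
  op=0x5c0e>>10=0x17 ⇒ bne (J)
  imm: (w>>0)&0x3ff=0xe → $14
  target = base 0x1ef8 + off 0x00 + 2 + imm 14 = 0x1f08

0x1f08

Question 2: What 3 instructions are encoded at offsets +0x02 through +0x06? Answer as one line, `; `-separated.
psh %r3; cpi %r2, $61; cpi %r1, $6

[02] 51 80 → 0x5180
  opcode bits[15:10]=0x14: psh/R
  [9:7] rd=3 = %r3
[04] 69 3d → 0x693d
  opcode bits[15:10]=0x1a: cpi/RI
  [9:7] rd=2 = %r2
  [6:0] imm=61 = $61
[06] 68 86 → 0x6886
  opcode bits[15:10]=0x1a: cpi/RI
  [9:7] rd=1 = %r1
  [6:0] imm=6 = $6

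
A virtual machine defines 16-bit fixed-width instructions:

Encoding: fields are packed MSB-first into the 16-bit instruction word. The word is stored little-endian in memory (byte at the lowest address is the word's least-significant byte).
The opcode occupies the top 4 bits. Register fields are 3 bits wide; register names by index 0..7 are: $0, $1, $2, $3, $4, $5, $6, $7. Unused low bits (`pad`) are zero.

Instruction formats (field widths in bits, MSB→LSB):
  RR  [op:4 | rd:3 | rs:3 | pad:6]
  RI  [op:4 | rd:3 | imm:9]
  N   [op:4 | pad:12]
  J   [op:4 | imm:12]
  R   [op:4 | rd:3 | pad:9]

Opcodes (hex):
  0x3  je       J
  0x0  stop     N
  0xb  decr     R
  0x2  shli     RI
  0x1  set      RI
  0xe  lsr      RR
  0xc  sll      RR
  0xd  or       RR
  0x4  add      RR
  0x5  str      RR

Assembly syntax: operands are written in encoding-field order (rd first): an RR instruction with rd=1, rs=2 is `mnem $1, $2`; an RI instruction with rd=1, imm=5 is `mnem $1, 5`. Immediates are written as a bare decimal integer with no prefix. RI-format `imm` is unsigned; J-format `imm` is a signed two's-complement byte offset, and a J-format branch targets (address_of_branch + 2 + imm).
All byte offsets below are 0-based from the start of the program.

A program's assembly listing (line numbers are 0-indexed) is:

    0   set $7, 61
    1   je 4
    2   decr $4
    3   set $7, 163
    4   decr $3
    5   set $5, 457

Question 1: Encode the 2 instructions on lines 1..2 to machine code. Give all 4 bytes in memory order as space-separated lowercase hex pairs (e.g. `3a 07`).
line 1 (je): pack op=0x3:4|imm=4:12 = 0x3004; little→ 04 30
line 2 (decr): pack op=0xb:4|rd=4:3|pad=0:9 = 0xb800; little→ 00 b8

04 30 00 b8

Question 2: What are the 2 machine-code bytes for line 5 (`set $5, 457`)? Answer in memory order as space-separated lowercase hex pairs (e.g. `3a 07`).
5. set fields op=0x1:4|rd=5:3|imm=457:9 → word 1bc9h → c9 1b

c9 1b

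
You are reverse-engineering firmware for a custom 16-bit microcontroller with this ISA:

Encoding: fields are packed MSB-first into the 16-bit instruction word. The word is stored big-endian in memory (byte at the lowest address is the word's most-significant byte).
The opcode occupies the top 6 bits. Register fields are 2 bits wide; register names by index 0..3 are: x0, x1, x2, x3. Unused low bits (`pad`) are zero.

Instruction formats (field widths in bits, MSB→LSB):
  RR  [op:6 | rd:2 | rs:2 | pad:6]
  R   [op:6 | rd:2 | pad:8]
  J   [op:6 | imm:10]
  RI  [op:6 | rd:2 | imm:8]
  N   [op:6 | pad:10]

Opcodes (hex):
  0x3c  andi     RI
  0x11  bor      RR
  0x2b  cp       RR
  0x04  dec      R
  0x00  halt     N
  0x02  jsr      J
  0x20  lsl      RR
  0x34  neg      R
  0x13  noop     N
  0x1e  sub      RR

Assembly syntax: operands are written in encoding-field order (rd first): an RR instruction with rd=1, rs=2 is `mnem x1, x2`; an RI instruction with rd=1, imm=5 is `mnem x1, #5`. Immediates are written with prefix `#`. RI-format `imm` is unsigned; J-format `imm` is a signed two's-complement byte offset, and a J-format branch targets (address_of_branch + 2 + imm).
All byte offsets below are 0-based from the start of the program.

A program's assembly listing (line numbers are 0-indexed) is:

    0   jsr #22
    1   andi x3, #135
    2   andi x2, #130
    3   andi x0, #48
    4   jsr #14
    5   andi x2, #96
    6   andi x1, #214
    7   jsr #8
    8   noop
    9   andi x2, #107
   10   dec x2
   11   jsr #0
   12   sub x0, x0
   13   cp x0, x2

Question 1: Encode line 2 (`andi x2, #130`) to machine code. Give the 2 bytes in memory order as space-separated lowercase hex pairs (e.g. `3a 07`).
f2 82

L2: andi op=0x3c:6|rd=2:2|imm=130:8 ⇒ 0xf282 ⇒ big f2 82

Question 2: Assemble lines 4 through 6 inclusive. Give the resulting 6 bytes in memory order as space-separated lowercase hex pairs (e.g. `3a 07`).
L4: jsr op=0x2:6|imm=14:10 ⇒ 0x080e ⇒ big 08 0e
L5: andi op=0x3c:6|rd=2:2|imm=96:8 ⇒ 0xf260 ⇒ big f2 60
L6: andi op=0x3c:6|rd=1:2|imm=214:8 ⇒ 0xf1d6 ⇒ big f1 d6

08 0e f2 60 f1 d6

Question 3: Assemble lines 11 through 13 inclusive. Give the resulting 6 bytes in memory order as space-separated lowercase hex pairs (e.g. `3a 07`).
08 00 78 00 ac 80

line 11 (jsr): pack op=0x2:6|imm=0:10 = 0x0800; big→ 08 00
line 12 (sub): pack op=0x1e:6|rd=0:2|rs=0:2|pad=0:6 = 0x7800; big→ 78 00
line 13 (cp): pack op=0x2b:6|rd=0:2|rs=2:2|pad=0:6 = 0xac80; big→ ac 80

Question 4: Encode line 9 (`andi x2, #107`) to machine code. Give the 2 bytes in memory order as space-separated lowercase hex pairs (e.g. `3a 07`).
L9: andi op=0x3c:6|rd=2:2|imm=107:8 ⇒ 0xf26b ⇒ big f2 6b

f2 6b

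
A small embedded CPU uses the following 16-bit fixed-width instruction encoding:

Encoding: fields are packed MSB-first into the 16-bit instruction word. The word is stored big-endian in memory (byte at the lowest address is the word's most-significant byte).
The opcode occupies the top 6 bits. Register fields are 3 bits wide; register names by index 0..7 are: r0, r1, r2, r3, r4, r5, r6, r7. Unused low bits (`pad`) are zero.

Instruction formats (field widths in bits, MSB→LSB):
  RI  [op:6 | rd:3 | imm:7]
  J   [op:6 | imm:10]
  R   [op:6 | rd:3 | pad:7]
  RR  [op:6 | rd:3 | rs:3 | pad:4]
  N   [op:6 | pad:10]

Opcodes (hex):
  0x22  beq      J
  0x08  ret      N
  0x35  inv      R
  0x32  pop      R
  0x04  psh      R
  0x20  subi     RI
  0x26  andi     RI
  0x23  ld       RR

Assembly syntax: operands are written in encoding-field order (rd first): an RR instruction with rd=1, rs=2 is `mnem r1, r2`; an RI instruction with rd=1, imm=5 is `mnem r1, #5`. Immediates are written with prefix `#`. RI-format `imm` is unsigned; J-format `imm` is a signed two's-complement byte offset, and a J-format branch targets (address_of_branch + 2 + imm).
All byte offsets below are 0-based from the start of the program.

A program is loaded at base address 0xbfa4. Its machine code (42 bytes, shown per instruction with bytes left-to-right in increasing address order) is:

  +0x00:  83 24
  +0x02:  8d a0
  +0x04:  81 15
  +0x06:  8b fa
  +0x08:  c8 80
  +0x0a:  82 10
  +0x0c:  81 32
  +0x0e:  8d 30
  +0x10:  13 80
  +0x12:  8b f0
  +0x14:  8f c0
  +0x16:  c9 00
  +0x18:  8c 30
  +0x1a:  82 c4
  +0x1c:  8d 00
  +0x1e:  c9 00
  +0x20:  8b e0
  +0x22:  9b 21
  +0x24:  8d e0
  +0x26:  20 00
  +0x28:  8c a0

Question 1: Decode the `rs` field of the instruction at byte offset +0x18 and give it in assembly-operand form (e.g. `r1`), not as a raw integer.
r3

@+18  big-endian(8c 30) = 0x8c30
  top 6b → 0x23 → ld [RR]
  [9:7] rd=0 = r0
  [6:4] rs=3 = r3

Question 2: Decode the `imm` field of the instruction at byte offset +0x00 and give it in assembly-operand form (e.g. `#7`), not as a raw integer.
[00] 83 24 → 0x8324
  op=0x8324>>10=0x20 ⇒ subi (RI)
  rd: (w>>7)&0x7=0x6 → r6
  imm: (w>>0)&0x7f=0x24 → #36

#36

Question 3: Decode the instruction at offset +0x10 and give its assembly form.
+0x10: 13 80 ⇒ word 0x1380 (big)
  top 6b → 0x4 → psh [R]
  rd: (w>>7)&0x7=0x7 → r7

psh r7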